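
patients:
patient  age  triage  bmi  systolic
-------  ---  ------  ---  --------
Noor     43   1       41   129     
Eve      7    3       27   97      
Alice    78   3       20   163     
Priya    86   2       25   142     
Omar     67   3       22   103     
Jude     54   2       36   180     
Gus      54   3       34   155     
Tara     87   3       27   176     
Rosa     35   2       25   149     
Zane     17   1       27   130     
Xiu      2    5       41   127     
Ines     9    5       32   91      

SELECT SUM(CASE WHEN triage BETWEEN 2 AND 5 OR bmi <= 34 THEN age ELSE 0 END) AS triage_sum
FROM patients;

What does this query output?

patient=Noor: ✗
patient=Eve: ✓ → 7
patient=Alice: ✓ → 78
patient=Priya: ✓ → 86
patient=Omar: ✓ → 67
patient=Jude: ✓ → 54
patient=Gus: ✓ → 54
patient=Tara: ✓ → 87
patient=Rosa: ✓ → 35
patient=Zane: ✓ → 17
patient=Xiu: ✓ → 2
patient=Ines: ✓ → 9
triage_sum = 7 + 78 + 86 + 67 + 54 + 54 + 87 + 35 + 17 + 2 + 9 = 496

496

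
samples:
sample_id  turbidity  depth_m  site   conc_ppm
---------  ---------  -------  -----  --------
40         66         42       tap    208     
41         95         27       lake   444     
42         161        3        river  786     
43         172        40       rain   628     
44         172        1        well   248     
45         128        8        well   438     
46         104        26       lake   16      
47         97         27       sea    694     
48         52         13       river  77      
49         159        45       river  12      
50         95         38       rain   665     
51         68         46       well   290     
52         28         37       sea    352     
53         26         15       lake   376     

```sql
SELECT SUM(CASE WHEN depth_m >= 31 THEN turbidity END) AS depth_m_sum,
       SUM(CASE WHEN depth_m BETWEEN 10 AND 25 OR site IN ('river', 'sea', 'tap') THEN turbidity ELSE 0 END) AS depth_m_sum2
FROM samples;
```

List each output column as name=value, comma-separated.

depth_m_sum=588, depth_m_sum2=589

[depth_m_sum: depth_m >= 31]
sample_id=40: ✓ → 66
sample_id=41: ✗
sample_id=42: ✗
sample_id=43: ✓ → 172
sample_id=44: ✗
sample_id=45: ✗
sample_id=46: ✗
sample_id=47: ✗
sample_id=48: ✗
sample_id=49: ✓ → 159
sample_id=50: ✓ → 95
sample_id=51: ✓ → 68
sample_id=52: ✓ → 28
sample_id=53: ✗
depth_m_sum = 66 + 172 + 159 + 95 + 68 + 28 = 588
—
[depth_m_sum2: depth_m BETWEEN 10 AND 25 OR site IN ('river', 'sea', 'tap')]
sample_id=40: ✓ → 66
sample_id=41: ✗
sample_id=42: ✓ → 161
sample_id=43: ✗
sample_id=44: ✗
sample_id=45: ✗
sample_id=46: ✗
sample_id=47: ✓ → 97
sample_id=48: ✓ → 52
sample_id=49: ✓ → 159
sample_id=50: ✗
sample_id=51: ✗
sample_id=52: ✓ → 28
sample_id=53: ✓ → 26
depth_m_sum2 = 66 + 161 + 97 + 52 + 159 + 28 + 26 = 589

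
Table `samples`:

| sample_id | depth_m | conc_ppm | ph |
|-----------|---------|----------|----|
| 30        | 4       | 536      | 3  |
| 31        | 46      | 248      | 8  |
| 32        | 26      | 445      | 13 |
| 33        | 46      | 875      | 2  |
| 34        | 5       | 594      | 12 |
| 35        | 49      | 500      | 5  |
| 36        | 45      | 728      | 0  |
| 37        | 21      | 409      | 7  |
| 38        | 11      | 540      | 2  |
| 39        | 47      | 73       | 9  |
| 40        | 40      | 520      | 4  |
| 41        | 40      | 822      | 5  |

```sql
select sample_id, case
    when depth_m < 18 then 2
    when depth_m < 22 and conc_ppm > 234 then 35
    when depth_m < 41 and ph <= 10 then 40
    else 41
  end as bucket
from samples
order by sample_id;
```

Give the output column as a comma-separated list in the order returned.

2, 41, 41, 41, 2, 41, 41, 35, 2, 41, 40, 40

sample_id=30: depth_m < 18 → 2
sample_id=31: ELSE → 41
sample_id=32: ELSE → 41
sample_id=33: ELSE → 41
sample_id=34: depth_m < 18 → 2
sample_id=35: ELSE → 41
sample_id=36: ELSE → 41
sample_id=37: depth_m < 22 and conc_ppm > 234 → 35
sample_id=38: depth_m < 18 → 2
sample_id=39: ELSE → 41
sample_id=40: depth_m < 41 and ph <= 10 → 40
sample_id=41: depth_m < 41 and ph <= 10 → 40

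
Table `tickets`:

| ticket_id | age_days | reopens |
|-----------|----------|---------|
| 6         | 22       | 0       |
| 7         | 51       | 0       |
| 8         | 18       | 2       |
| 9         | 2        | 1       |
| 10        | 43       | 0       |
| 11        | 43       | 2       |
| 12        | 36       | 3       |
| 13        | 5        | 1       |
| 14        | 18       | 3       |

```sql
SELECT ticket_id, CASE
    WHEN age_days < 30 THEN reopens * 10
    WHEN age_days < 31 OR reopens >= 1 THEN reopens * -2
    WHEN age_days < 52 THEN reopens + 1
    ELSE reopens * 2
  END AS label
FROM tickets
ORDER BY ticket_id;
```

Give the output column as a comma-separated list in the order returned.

0, 1, 20, 10, 1, -4, -6, 10, 30

ticket_id=6: age_days < 30 → 0
ticket_id=7: age_days < 52 → 1
ticket_id=8: age_days < 30 → 20
ticket_id=9: age_days < 30 → 10
ticket_id=10: age_days < 52 → 1
ticket_id=11: age_days < 31 OR reopens >= 1 → -4
ticket_id=12: age_days < 31 OR reopens >= 1 → -6
ticket_id=13: age_days < 30 → 10
ticket_id=14: age_days < 30 → 30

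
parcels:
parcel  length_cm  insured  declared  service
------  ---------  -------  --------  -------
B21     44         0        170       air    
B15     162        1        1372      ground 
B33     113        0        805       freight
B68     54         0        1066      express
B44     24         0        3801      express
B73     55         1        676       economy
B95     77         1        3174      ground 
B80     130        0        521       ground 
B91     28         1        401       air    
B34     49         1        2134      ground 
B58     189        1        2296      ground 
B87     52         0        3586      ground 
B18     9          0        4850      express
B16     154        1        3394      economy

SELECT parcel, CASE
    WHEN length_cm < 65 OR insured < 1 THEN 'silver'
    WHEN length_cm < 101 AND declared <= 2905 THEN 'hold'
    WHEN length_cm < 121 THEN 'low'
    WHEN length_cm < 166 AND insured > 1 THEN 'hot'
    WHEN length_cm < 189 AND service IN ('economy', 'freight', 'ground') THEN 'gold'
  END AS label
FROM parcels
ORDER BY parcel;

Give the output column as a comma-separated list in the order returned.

parcel=B15: length_cm < 189 AND service IN ('economy', 'freight', 'ground') → gold
parcel=B16: length_cm < 189 AND service IN ('economy', 'freight', 'ground') → gold
parcel=B18: length_cm < 65 OR insured < 1 → silver
parcel=B21: length_cm < 65 OR insured < 1 → silver
parcel=B33: length_cm < 65 OR insured < 1 → silver
parcel=B34: length_cm < 65 OR insured < 1 → silver
parcel=B44: length_cm < 65 OR insured < 1 → silver
parcel=B58: (no match → NULL) → NULL
parcel=B68: length_cm < 65 OR insured < 1 → silver
parcel=B73: length_cm < 65 OR insured < 1 → silver
parcel=B80: length_cm < 65 OR insured < 1 → silver
parcel=B87: length_cm < 65 OR insured < 1 → silver
parcel=B91: length_cm < 65 OR insured < 1 → silver
parcel=B95: length_cm < 121 → low

gold, gold, silver, silver, silver, silver, silver, NULL, silver, silver, silver, silver, silver, low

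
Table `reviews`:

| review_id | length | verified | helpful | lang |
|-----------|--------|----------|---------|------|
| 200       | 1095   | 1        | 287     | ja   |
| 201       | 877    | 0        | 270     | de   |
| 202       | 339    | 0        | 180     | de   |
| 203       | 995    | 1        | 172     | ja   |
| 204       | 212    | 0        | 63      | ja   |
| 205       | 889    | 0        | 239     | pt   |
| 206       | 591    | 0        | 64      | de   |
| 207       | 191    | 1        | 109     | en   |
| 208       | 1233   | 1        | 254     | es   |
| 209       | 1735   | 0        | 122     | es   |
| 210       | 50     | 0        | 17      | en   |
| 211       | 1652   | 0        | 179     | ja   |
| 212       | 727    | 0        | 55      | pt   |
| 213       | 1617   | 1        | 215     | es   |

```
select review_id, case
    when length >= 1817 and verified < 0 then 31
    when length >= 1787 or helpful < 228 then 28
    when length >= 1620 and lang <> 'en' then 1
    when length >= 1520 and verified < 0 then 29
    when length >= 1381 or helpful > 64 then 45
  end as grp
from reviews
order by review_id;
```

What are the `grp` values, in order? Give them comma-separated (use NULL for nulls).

45, 45, 28, 28, 28, 45, 28, 28, 45, 28, 28, 28, 28, 28

review_id=200: length >= 1381 or helpful > 64 → 45
review_id=201: length >= 1381 or helpful > 64 → 45
review_id=202: length >= 1787 or helpful < 228 → 28
review_id=203: length >= 1787 or helpful < 228 → 28
review_id=204: length >= 1787 or helpful < 228 → 28
review_id=205: length >= 1381 or helpful > 64 → 45
review_id=206: length >= 1787 or helpful < 228 → 28
review_id=207: length >= 1787 or helpful < 228 → 28
review_id=208: length >= 1381 or helpful > 64 → 45
review_id=209: length >= 1787 or helpful < 228 → 28
review_id=210: length >= 1787 or helpful < 228 → 28
review_id=211: length >= 1787 or helpful < 228 → 28
review_id=212: length >= 1787 or helpful < 228 → 28
review_id=213: length >= 1787 or helpful < 228 → 28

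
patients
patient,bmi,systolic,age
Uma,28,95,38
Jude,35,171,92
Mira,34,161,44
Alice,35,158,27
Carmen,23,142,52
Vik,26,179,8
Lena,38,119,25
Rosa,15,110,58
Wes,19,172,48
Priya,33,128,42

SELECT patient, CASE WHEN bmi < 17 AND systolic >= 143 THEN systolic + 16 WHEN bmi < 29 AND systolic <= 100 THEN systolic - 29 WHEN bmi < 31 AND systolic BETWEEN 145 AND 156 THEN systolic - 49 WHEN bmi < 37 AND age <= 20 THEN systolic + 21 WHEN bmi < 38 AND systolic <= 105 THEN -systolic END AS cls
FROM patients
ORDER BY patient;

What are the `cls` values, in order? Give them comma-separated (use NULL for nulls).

NULL, NULL, NULL, NULL, NULL, NULL, NULL, 66, 200, NULL

patient=Alice: (no match → NULL) → NULL
patient=Carmen: (no match → NULL) → NULL
patient=Jude: (no match → NULL) → NULL
patient=Lena: (no match → NULL) → NULL
patient=Mira: (no match → NULL) → NULL
patient=Priya: (no match → NULL) → NULL
patient=Rosa: (no match → NULL) → NULL
patient=Uma: bmi < 29 AND systolic <= 100 → 66
patient=Vik: bmi < 37 AND age <= 20 → 200
patient=Wes: (no match → NULL) → NULL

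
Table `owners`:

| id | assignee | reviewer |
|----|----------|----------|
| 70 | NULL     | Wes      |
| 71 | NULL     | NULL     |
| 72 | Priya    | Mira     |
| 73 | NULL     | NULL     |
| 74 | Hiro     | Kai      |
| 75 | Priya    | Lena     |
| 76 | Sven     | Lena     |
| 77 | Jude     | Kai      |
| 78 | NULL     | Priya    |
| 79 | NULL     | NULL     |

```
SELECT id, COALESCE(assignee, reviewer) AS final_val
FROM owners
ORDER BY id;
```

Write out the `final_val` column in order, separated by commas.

Wes, NULL, Priya, NULL, Hiro, Priya, Sven, Jude, Priya, NULL

id=70: assignee=NULL, reviewer=Wes → Wes
id=71: assignee=NULL, reviewer=NULL (all NULL) → NULL
id=72: assignee=Priya → Priya
id=73: assignee=NULL, reviewer=NULL (all NULL) → NULL
id=74: assignee=Hiro → Hiro
id=75: assignee=Priya → Priya
id=76: assignee=Sven → Sven
id=77: assignee=Jude → Jude
id=78: assignee=NULL, reviewer=Priya → Priya
id=79: assignee=NULL, reviewer=NULL (all NULL) → NULL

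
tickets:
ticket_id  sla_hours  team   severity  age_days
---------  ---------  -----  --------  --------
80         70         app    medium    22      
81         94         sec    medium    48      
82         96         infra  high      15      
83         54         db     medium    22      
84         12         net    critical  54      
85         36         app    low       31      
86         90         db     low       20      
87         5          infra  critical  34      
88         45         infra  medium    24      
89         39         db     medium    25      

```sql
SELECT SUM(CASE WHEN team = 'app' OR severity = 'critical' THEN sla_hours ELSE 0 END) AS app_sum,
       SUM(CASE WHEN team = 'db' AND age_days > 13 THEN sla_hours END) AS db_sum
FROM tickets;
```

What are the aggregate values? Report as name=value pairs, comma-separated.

[app_sum: team = 'app' OR severity = 'critical']
ticket_id=80: ✓ → 70
ticket_id=81: ✗
ticket_id=82: ✗
ticket_id=83: ✗
ticket_id=84: ✓ → 12
ticket_id=85: ✓ → 36
ticket_id=86: ✗
ticket_id=87: ✓ → 5
ticket_id=88: ✗
ticket_id=89: ✗
app_sum = 70 + 12 + 36 + 5 = 123
—
[db_sum: team = 'db' AND age_days > 13]
ticket_id=80: ✗
ticket_id=81: ✗
ticket_id=82: ✗
ticket_id=83: ✓ → 54
ticket_id=84: ✗
ticket_id=85: ✗
ticket_id=86: ✓ → 90
ticket_id=87: ✗
ticket_id=88: ✗
ticket_id=89: ✓ → 39
db_sum = 54 + 90 + 39 = 183

app_sum=123, db_sum=183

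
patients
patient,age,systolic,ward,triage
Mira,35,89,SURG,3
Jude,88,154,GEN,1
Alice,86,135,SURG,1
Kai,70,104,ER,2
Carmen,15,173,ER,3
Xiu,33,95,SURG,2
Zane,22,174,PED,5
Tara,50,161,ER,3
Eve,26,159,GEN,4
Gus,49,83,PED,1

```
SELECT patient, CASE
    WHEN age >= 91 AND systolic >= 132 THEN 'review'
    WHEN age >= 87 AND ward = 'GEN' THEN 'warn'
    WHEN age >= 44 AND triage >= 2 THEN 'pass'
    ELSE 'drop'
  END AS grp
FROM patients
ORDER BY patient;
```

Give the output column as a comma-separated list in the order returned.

patient=Alice: ELSE → drop
patient=Carmen: ELSE → drop
patient=Eve: ELSE → drop
patient=Gus: ELSE → drop
patient=Jude: age >= 87 AND ward = 'GEN' → warn
patient=Kai: age >= 44 AND triage >= 2 → pass
patient=Mira: ELSE → drop
patient=Tara: age >= 44 AND triage >= 2 → pass
patient=Xiu: ELSE → drop
patient=Zane: ELSE → drop

drop, drop, drop, drop, warn, pass, drop, pass, drop, drop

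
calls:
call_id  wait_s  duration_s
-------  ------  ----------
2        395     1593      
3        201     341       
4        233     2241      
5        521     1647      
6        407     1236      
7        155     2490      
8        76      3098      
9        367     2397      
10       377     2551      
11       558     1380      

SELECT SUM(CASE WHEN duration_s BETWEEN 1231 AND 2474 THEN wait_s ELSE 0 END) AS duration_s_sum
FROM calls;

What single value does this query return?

call_id=2: ✓ → 395
call_id=3: ✗
call_id=4: ✓ → 233
call_id=5: ✓ → 521
call_id=6: ✓ → 407
call_id=7: ✗
call_id=8: ✗
call_id=9: ✓ → 367
call_id=10: ✗
call_id=11: ✓ → 558
duration_s_sum = 395 + 233 + 521 + 407 + 367 + 558 = 2481

2481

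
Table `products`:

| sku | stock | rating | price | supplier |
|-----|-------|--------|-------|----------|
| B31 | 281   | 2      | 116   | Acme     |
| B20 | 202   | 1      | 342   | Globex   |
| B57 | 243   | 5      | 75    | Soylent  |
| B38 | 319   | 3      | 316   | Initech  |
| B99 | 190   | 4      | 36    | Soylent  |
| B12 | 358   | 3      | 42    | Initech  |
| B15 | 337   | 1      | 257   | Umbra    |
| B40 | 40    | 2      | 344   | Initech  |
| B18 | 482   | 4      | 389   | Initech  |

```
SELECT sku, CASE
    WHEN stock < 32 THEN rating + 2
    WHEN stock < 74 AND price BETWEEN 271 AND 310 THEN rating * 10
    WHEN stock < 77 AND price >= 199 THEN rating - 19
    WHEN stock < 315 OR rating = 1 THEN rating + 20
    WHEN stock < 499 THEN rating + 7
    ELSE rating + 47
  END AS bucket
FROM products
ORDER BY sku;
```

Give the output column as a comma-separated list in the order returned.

sku=B12: stock < 499 → 10
sku=B15: stock < 315 OR rating = 1 → 21
sku=B18: stock < 499 → 11
sku=B20: stock < 315 OR rating = 1 → 21
sku=B31: stock < 315 OR rating = 1 → 22
sku=B38: stock < 499 → 10
sku=B40: stock < 77 AND price >= 199 → -17
sku=B57: stock < 315 OR rating = 1 → 25
sku=B99: stock < 315 OR rating = 1 → 24

10, 21, 11, 21, 22, 10, -17, 25, 24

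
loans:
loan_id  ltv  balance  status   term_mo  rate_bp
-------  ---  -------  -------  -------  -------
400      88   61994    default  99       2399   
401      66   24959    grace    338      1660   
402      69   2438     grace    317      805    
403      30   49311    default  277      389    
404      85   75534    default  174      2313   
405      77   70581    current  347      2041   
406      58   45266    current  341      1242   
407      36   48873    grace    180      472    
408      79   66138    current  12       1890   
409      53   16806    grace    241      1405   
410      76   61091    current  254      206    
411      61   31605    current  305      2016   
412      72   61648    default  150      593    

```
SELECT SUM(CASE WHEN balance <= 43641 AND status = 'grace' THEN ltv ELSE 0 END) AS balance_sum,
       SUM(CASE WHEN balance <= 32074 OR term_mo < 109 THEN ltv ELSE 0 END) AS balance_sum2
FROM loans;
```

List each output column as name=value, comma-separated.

[balance_sum: balance <= 43641 AND status = 'grace']
loan_id=400: ✗
loan_id=401: ✓ → 66
loan_id=402: ✓ → 69
loan_id=403: ✗
loan_id=404: ✗
loan_id=405: ✗
loan_id=406: ✗
loan_id=407: ✗
loan_id=408: ✗
loan_id=409: ✓ → 53
loan_id=410: ✗
loan_id=411: ✗
loan_id=412: ✗
balance_sum = 66 + 69 + 53 = 188
—
[balance_sum2: balance <= 32074 OR term_mo < 109]
loan_id=400: ✓ → 88
loan_id=401: ✓ → 66
loan_id=402: ✓ → 69
loan_id=403: ✗
loan_id=404: ✗
loan_id=405: ✗
loan_id=406: ✗
loan_id=407: ✗
loan_id=408: ✓ → 79
loan_id=409: ✓ → 53
loan_id=410: ✗
loan_id=411: ✓ → 61
loan_id=412: ✗
balance_sum2 = 88 + 66 + 69 + 79 + 53 + 61 = 416

balance_sum=188, balance_sum2=416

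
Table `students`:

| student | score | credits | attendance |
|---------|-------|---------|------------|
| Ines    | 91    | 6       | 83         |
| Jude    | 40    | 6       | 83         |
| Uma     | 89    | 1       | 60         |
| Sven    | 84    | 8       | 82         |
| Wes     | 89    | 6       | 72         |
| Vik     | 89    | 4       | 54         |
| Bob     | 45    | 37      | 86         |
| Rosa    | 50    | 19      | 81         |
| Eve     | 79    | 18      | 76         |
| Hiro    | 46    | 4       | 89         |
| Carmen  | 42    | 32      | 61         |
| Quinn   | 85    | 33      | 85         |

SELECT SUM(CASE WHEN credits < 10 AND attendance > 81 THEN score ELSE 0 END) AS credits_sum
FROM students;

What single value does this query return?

student=Ines: ✓ → 91
student=Jude: ✓ → 40
student=Uma: ✗
student=Sven: ✓ → 84
student=Wes: ✗
student=Vik: ✗
student=Bob: ✗
student=Rosa: ✗
student=Eve: ✗
student=Hiro: ✓ → 46
student=Carmen: ✗
student=Quinn: ✗
credits_sum = 91 + 40 + 84 + 46 = 261

261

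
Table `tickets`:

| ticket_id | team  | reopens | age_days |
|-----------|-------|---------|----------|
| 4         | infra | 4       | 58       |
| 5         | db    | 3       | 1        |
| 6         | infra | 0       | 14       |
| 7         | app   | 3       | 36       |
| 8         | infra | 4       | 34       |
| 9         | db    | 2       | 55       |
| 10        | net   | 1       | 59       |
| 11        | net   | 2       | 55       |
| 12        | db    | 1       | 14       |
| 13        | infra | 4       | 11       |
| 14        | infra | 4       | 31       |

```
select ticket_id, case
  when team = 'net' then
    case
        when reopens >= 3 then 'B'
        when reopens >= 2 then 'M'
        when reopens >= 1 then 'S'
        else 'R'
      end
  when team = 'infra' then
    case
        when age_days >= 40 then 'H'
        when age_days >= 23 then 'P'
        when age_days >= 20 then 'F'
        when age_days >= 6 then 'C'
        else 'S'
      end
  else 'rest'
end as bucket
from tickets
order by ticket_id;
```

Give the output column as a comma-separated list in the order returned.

H, rest, C, rest, P, rest, S, M, rest, C, P

ticket_id=4: team='infra' → inner[age_days >= 40] → H
ticket_id=5: team='db' → outer ELSE → rest
ticket_id=6: team='infra' → inner[age_days >= 6] → C
ticket_id=7: team='app' → outer ELSE → rest
ticket_id=8: team='infra' → inner[age_days >= 23] → P
ticket_id=9: team='db' → outer ELSE → rest
ticket_id=10: team='net' → inner[reopens >= 1] → S
ticket_id=11: team='net' → inner[reopens >= 2] → M
ticket_id=12: team='db' → outer ELSE → rest
ticket_id=13: team='infra' → inner[age_days >= 6] → C
ticket_id=14: team='infra' → inner[age_days >= 23] → P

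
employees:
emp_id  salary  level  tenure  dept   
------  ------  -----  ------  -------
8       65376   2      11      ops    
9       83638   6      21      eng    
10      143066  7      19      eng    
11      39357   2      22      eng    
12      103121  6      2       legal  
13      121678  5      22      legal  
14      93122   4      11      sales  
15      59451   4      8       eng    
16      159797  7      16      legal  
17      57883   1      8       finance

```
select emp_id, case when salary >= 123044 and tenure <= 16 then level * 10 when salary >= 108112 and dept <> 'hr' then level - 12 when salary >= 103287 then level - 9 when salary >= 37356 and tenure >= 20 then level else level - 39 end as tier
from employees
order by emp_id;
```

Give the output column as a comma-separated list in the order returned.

-37, 6, -5, 2, -33, -7, -35, -35, 70, -38

emp_id=8: ELSE → -37
emp_id=9: salary >= 37356 and tenure >= 20 → 6
emp_id=10: salary >= 108112 and dept <> 'hr' → -5
emp_id=11: salary >= 37356 and tenure >= 20 → 2
emp_id=12: ELSE → -33
emp_id=13: salary >= 108112 and dept <> 'hr' → -7
emp_id=14: ELSE → -35
emp_id=15: ELSE → -35
emp_id=16: salary >= 123044 and tenure <= 16 → 70
emp_id=17: ELSE → -38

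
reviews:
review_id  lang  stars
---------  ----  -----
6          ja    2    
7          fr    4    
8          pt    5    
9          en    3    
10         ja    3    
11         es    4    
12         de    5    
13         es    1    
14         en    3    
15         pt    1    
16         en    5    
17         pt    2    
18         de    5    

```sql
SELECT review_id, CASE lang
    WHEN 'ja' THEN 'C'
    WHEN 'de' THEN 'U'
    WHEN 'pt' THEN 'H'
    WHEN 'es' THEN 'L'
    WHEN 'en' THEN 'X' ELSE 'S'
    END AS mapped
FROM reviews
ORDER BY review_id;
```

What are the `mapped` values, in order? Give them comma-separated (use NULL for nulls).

C, S, H, X, C, L, U, L, X, H, X, H, U

review_id=6: lang='ja' → C
review_id=7: ELSE → S
review_id=8: lang='pt' → H
review_id=9: lang='en' → X
review_id=10: lang='ja' → C
review_id=11: lang='es' → L
review_id=12: lang='de' → U
review_id=13: lang='es' → L
review_id=14: lang='en' → X
review_id=15: lang='pt' → H
review_id=16: lang='en' → X
review_id=17: lang='pt' → H
review_id=18: lang='de' → U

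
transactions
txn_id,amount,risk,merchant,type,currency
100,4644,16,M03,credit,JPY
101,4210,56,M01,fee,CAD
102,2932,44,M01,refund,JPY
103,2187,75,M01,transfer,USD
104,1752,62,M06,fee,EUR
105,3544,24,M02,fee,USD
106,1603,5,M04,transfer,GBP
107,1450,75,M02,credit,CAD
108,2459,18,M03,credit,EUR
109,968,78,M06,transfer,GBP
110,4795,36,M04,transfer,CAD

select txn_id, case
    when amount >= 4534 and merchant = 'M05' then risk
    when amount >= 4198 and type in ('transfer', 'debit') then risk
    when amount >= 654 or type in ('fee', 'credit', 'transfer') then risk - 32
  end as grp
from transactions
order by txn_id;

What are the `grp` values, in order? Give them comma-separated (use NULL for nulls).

txn_id=100: amount >= 654 or type in ('fee', 'credit', 'transfer') → -16
txn_id=101: amount >= 654 or type in ('fee', 'credit', 'transfer') → 24
txn_id=102: amount >= 654 or type in ('fee', 'credit', 'transfer') → 12
txn_id=103: amount >= 654 or type in ('fee', 'credit', 'transfer') → 43
txn_id=104: amount >= 654 or type in ('fee', 'credit', 'transfer') → 30
txn_id=105: amount >= 654 or type in ('fee', 'credit', 'transfer') → -8
txn_id=106: amount >= 654 or type in ('fee', 'credit', 'transfer') → -27
txn_id=107: amount >= 654 or type in ('fee', 'credit', 'transfer') → 43
txn_id=108: amount >= 654 or type in ('fee', 'credit', 'transfer') → -14
txn_id=109: amount >= 654 or type in ('fee', 'credit', 'transfer') → 46
txn_id=110: amount >= 4198 and type in ('transfer', 'debit') → 36

-16, 24, 12, 43, 30, -8, -27, 43, -14, 46, 36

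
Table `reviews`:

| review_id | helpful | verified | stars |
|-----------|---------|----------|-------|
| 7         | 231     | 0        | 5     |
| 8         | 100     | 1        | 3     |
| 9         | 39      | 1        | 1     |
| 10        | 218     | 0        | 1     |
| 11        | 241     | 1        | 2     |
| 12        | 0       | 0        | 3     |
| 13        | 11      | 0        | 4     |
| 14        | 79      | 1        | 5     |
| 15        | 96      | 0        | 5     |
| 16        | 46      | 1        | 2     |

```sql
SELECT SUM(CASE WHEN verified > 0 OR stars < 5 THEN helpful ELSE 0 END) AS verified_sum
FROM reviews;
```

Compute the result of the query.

734

review_id=7: ✗
review_id=8: ✓ → 100
review_id=9: ✓ → 39
review_id=10: ✓ → 218
review_id=11: ✓ → 241
review_id=12: ✓ → 0
review_id=13: ✓ → 11
review_id=14: ✓ → 79
review_id=15: ✗
review_id=16: ✓ → 46
verified_sum = 100 + 39 + 218 + 241 + 11 + 79 + 46 = 734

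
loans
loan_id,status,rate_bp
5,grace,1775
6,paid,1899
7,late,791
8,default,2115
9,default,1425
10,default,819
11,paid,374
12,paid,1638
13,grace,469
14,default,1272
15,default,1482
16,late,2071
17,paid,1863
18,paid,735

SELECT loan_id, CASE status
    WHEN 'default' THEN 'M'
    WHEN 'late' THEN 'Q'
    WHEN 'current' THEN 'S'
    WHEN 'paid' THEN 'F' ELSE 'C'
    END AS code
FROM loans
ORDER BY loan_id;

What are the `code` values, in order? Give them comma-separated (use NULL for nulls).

loan_id=5: ELSE → C
loan_id=6: status='paid' → F
loan_id=7: status='late' → Q
loan_id=8: status='default' → M
loan_id=9: status='default' → M
loan_id=10: status='default' → M
loan_id=11: status='paid' → F
loan_id=12: status='paid' → F
loan_id=13: ELSE → C
loan_id=14: status='default' → M
loan_id=15: status='default' → M
loan_id=16: status='late' → Q
loan_id=17: status='paid' → F
loan_id=18: status='paid' → F

C, F, Q, M, M, M, F, F, C, M, M, Q, F, F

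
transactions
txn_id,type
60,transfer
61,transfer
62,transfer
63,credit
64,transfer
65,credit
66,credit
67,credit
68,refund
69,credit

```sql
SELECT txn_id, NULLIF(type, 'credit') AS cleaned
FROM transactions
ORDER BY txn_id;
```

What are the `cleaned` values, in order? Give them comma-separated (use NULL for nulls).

txn_id=60: type=transfer vs credit: differ → transfer
txn_id=61: type=transfer vs credit: differ → transfer
txn_id=62: type=transfer vs credit: differ → transfer
txn_id=63: type=credit vs credit: equal → NULL
txn_id=64: type=transfer vs credit: differ → transfer
txn_id=65: type=credit vs credit: equal → NULL
txn_id=66: type=credit vs credit: equal → NULL
txn_id=67: type=credit vs credit: equal → NULL
txn_id=68: type=refund vs credit: differ → refund
txn_id=69: type=credit vs credit: equal → NULL

transfer, transfer, transfer, NULL, transfer, NULL, NULL, NULL, refund, NULL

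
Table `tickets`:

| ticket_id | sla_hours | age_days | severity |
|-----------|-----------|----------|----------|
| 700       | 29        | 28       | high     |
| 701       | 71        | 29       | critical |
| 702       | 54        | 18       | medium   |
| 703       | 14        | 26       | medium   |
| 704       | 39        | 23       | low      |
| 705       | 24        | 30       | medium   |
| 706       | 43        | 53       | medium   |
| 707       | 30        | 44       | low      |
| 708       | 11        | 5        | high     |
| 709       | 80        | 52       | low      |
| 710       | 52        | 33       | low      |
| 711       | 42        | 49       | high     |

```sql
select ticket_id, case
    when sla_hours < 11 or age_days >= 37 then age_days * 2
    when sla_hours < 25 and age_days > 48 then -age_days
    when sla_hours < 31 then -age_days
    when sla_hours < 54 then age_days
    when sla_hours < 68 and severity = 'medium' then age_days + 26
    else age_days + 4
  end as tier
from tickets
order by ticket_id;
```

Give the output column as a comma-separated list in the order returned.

-28, 33, 44, -26, 23, -30, 106, 88, -5, 104, 33, 98

ticket_id=700: sla_hours < 31 → -28
ticket_id=701: ELSE → 33
ticket_id=702: sla_hours < 68 and severity = 'medium' → 44
ticket_id=703: sla_hours < 31 → -26
ticket_id=704: sla_hours < 54 → 23
ticket_id=705: sla_hours < 31 → -30
ticket_id=706: sla_hours < 11 or age_days >= 37 → 106
ticket_id=707: sla_hours < 11 or age_days >= 37 → 88
ticket_id=708: sla_hours < 31 → -5
ticket_id=709: sla_hours < 11 or age_days >= 37 → 104
ticket_id=710: sla_hours < 54 → 33
ticket_id=711: sla_hours < 11 or age_days >= 37 → 98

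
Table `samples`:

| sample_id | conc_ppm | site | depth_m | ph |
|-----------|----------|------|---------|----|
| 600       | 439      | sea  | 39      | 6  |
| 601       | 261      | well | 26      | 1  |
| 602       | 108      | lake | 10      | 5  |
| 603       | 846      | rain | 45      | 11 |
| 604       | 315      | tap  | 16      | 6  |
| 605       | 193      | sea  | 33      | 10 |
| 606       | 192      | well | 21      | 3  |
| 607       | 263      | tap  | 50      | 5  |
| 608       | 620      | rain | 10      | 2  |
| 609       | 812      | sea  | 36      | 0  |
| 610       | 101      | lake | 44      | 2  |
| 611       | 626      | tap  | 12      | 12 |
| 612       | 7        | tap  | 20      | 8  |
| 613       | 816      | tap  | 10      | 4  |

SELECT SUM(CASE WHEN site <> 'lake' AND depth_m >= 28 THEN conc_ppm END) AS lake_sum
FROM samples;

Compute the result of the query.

2553

sample_id=600: ✓ → 439
sample_id=601: ✗
sample_id=602: ✗
sample_id=603: ✓ → 846
sample_id=604: ✗
sample_id=605: ✓ → 193
sample_id=606: ✗
sample_id=607: ✓ → 263
sample_id=608: ✗
sample_id=609: ✓ → 812
sample_id=610: ✗
sample_id=611: ✗
sample_id=612: ✗
sample_id=613: ✗
lake_sum = 439 + 846 + 193 + 263 + 812 = 2553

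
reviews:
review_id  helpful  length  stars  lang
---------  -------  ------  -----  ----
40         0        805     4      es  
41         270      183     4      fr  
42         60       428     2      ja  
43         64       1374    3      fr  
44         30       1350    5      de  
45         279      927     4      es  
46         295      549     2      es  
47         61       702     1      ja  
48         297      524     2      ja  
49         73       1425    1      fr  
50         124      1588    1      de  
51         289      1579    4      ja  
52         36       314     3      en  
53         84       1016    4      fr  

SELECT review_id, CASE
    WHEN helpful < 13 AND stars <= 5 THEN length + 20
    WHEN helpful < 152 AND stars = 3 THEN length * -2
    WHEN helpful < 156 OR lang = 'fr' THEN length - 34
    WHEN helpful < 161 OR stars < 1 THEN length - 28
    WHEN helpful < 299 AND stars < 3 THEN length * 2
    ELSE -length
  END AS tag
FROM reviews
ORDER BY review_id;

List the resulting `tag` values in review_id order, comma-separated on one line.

825, 149, 394, -2748, 1316, -927, 1098, 668, 1048, 1391, 1554, -1579, -628, 982

review_id=40: helpful < 13 AND stars <= 5 → 825
review_id=41: helpful < 156 OR lang = 'fr' → 149
review_id=42: helpful < 156 OR lang = 'fr' → 394
review_id=43: helpful < 152 AND stars = 3 → -2748
review_id=44: helpful < 156 OR lang = 'fr' → 1316
review_id=45: ELSE → -927
review_id=46: helpful < 299 AND stars < 3 → 1098
review_id=47: helpful < 156 OR lang = 'fr' → 668
review_id=48: helpful < 299 AND stars < 3 → 1048
review_id=49: helpful < 156 OR lang = 'fr' → 1391
review_id=50: helpful < 156 OR lang = 'fr' → 1554
review_id=51: ELSE → -1579
review_id=52: helpful < 152 AND stars = 3 → -628
review_id=53: helpful < 156 OR lang = 'fr' → 982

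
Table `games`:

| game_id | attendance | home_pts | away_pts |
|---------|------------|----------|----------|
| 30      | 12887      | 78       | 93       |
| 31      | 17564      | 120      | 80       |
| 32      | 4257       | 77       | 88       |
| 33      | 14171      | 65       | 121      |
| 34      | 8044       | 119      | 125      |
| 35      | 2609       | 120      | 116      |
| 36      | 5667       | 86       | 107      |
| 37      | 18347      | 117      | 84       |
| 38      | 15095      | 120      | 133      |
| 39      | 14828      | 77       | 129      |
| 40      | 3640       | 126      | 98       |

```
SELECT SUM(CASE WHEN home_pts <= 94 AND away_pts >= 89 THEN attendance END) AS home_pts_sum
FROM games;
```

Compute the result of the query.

47553

game_id=30: ✓ → 12887
game_id=31: ✗
game_id=32: ✗
game_id=33: ✓ → 14171
game_id=34: ✗
game_id=35: ✗
game_id=36: ✓ → 5667
game_id=37: ✗
game_id=38: ✗
game_id=39: ✓ → 14828
game_id=40: ✗
home_pts_sum = 12887 + 14171 + 5667 + 14828 = 47553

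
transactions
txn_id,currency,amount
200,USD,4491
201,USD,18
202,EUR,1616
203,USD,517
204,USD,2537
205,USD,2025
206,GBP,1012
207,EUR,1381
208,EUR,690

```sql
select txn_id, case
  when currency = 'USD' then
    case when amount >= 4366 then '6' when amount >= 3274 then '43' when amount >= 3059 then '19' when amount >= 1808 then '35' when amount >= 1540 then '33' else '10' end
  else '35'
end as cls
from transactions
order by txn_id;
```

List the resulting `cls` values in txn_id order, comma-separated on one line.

6, 10, 35, 10, 35, 35, 35, 35, 35

txn_id=200: currency='USD' → inner[amount >= 4366] → 6
txn_id=201: currency='USD' → inner[ELSE] → 10
txn_id=202: currency='EUR' → outer ELSE → 35
txn_id=203: currency='USD' → inner[ELSE] → 10
txn_id=204: currency='USD' → inner[amount >= 1808] → 35
txn_id=205: currency='USD' → inner[amount >= 1808] → 35
txn_id=206: currency='GBP' → outer ELSE → 35
txn_id=207: currency='EUR' → outer ELSE → 35
txn_id=208: currency='EUR' → outer ELSE → 35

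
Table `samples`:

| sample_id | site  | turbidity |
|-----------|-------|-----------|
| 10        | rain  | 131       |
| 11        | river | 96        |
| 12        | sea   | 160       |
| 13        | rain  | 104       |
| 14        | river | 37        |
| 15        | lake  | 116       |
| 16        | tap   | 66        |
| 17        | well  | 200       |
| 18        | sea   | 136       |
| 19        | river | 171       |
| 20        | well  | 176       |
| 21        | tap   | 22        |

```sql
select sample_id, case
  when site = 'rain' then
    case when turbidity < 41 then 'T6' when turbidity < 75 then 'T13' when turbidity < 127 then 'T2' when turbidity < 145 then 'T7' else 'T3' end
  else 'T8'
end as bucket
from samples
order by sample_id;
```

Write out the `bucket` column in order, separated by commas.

T7, T8, T8, T2, T8, T8, T8, T8, T8, T8, T8, T8

sample_id=10: site='rain' → inner[turbidity < 145] → T7
sample_id=11: site='river' → outer ELSE → T8
sample_id=12: site='sea' → outer ELSE → T8
sample_id=13: site='rain' → inner[turbidity < 127] → T2
sample_id=14: site='river' → outer ELSE → T8
sample_id=15: site='lake' → outer ELSE → T8
sample_id=16: site='tap' → outer ELSE → T8
sample_id=17: site='well' → outer ELSE → T8
sample_id=18: site='sea' → outer ELSE → T8
sample_id=19: site='river' → outer ELSE → T8
sample_id=20: site='well' → outer ELSE → T8
sample_id=21: site='tap' → outer ELSE → T8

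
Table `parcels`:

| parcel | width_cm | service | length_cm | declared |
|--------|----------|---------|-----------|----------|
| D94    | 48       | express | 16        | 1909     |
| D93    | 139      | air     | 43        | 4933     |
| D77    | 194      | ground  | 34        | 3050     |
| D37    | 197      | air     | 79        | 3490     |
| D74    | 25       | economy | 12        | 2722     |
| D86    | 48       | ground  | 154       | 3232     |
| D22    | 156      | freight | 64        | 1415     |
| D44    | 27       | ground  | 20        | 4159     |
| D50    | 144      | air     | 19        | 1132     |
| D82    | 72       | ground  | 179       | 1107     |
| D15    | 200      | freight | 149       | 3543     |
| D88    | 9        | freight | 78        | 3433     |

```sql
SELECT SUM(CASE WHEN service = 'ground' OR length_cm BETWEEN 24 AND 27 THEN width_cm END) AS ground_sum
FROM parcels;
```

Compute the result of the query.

341

parcel=D94: ✗
parcel=D93: ✗
parcel=D77: ✓ → 194
parcel=D37: ✗
parcel=D74: ✗
parcel=D86: ✓ → 48
parcel=D22: ✗
parcel=D44: ✓ → 27
parcel=D50: ✗
parcel=D82: ✓ → 72
parcel=D15: ✗
parcel=D88: ✗
ground_sum = 194 + 48 + 27 + 72 = 341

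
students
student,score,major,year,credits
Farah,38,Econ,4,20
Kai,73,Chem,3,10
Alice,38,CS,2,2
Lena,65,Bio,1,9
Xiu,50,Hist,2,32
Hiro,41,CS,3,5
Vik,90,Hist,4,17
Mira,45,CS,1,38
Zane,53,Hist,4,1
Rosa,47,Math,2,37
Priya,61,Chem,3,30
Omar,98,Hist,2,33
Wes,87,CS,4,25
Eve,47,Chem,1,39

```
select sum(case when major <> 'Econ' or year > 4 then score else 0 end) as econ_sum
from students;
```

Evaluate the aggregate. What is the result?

student=Farah: ✗
student=Kai: ✓ → 73
student=Alice: ✓ → 38
student=Lena: ✓ → 65
student=Xiu: ✓ → 50
student=Hiro: ✓ → 41
student=Vik: ✓ → 90
student=Mira: ✓ → 45
student=Zane: ✓ → 53
student=Rosa: ✓ → 47
student=Priya: ✓ → 61
student=Omar: ✓ → 98
student=Wes: ✓ → 87
student=Eve: ✓ → 47
econ_sum = 73 + 38 + 65 + 50 + 41 + 90 + 45 + 53 + 47 + 61 + 98 + 87 + 47 = 795

795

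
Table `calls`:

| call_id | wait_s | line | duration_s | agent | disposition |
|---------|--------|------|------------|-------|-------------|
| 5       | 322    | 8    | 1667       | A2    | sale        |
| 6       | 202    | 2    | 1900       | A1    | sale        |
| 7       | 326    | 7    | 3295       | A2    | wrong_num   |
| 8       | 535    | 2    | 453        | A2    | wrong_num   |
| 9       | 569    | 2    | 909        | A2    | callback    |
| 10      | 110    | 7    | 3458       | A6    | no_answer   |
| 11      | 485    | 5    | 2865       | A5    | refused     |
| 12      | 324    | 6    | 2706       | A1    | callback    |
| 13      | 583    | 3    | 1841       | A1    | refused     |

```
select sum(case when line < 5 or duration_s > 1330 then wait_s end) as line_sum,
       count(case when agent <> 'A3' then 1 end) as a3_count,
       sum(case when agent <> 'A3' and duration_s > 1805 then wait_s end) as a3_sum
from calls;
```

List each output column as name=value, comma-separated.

line_sum=3456, a3_count=9, a3_sum=2030

[line_sum: line < 5 or duration_s > 1330]
call_id=5: ✓ → 322
call_id=6: ✓ → 202
call_id=7: ✓ → 326
call_id=8: ✓ → 535
call_id=9: ✓ → 569
call_id=10: ✓ → 110
call_id=11: ✓ → 485
call_id=12: ✓ → 324
call_id=13: ✓ → 583
line_sum = 322 + 202 + 326 + 535 + 569 + 110 + 485 + 324 + 583 = 3456
—
[a3_count: agent <> 'A3']
call_id=5: ✓ → 1
call_id=6: ✓ → 1
call_id=7: ✓ → 1
call_id=8: ✓ → 1
call_id=9: ✓ → 1
call_id=10: ✓ → 1
call_id=11: ✓ → 1
call_id=12: ✓ → 1
call_id=13: ✓ → 1
a3_count = COUNT(1, 1, 1, 1, 1, 1, 1, 1, 1) = 9
—
[a3_sum: agent <> 'A3' and duration_s > 1805]
call_id=5: ✗
call_id=6: ✓ → 202
call_id=7: ✓ → 326
call_id=8: ✗
call_id=9: ✗
call_id=10: ✓ → 110
call_id=11: ✓ → 485
call_id=12: ✓ → 324
call_id=13: ✓ → 583
a3_sum = 202 + 326 + 110 + 485 + 324 + 583 = 2030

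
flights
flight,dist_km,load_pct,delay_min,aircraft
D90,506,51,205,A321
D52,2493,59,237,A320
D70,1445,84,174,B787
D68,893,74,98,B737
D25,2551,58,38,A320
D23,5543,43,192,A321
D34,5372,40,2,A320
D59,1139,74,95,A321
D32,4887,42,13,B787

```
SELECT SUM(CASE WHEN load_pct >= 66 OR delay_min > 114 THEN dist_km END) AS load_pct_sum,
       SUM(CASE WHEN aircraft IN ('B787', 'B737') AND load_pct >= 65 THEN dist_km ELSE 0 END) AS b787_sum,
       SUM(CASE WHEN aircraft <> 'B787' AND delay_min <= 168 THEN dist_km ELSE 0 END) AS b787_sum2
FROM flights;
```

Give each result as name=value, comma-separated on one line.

load_pct_sum=12019, b787_sum=2338, b787_sum2=9955

[load_pct_sum: load_pct >= 66 OR delay_min > 114]
flight=D90: ✓ → 506
flight=D52: ✓ → 2493
flight=D70: ✓ → 1445
flight=D68: ✓ → 893
flight=D25: ✗
flight=D23: ✓ → 5543
flight=D34: ✗
flight=D59: ✓ → 1139
flight=D32: ✗
load_pct_sum = 506 + 2493 + 1445 + 893 + 5543 + 1139 = 12019
—
[b787_sum: aircraft IN ('B787', 'B737') AND load_pct >= 65]
flight=D90: ✗
flight=D52: ✗
flight=D70: ✓ → 1445
flight=D68: ✓ → 893
flight=D25: ✗
flight=D23: ✗
flight=D34: ✗
flight=D59: ✗
flight=D32: ✗
b787_sum = 1445 + 893 = 2338
—
[b787_sum2: aircraft <> 'B787' AND delay_min <= 168]
flight=D90: ✗
flight=D52: ✗
flight=D70: ✗
flight=D68: ✓ → 893
flight=D25: ✓ → 2551
flight=D23: ✗
flight=D34: ✓ → 5372
flight=D59: ✓ → 1139
flight=D32: ✗
b787_sum2 = 893 + 2551 + 5372 + 1139 = 9955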